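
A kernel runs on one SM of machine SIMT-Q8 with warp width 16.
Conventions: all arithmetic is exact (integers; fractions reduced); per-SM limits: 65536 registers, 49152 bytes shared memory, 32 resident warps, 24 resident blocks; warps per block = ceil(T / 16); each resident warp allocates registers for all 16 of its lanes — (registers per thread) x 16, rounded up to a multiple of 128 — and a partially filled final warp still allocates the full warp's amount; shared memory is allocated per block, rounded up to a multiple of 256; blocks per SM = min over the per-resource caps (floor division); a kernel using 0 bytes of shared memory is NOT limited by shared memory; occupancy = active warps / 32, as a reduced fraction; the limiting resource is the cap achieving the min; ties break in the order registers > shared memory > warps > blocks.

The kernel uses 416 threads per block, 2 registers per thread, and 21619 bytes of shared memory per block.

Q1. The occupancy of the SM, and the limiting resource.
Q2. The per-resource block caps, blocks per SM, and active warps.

Answer: occupancy 13/16, limited by warps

registers: 19 blocks
shared memory: 2 blocks
warps: 1 block
blocks: 24 blocks

Answer: 1 block, 26 active warps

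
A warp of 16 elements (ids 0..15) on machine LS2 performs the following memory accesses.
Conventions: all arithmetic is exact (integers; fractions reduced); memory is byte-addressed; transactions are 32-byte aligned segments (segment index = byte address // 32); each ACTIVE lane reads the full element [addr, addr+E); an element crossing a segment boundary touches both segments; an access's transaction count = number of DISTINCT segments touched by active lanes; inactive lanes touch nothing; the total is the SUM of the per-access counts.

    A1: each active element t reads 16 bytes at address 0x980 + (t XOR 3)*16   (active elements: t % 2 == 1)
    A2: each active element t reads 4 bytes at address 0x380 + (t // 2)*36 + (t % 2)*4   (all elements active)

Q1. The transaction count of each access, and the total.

A1: 8 transactions
A2: 9 transactions

Answer: 8,9; total 17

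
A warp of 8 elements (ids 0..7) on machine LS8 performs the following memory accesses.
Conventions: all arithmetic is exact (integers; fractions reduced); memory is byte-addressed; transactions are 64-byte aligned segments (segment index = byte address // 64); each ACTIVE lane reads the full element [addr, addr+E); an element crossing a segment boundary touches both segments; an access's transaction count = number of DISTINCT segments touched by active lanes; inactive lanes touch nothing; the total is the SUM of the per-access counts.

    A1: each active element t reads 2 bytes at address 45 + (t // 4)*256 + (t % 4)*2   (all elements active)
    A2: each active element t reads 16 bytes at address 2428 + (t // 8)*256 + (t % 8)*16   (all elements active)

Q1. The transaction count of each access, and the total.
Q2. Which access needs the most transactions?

A1: 2 transactions
A2: 3 transactions

Answer: 2,3; total 5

Answer: A2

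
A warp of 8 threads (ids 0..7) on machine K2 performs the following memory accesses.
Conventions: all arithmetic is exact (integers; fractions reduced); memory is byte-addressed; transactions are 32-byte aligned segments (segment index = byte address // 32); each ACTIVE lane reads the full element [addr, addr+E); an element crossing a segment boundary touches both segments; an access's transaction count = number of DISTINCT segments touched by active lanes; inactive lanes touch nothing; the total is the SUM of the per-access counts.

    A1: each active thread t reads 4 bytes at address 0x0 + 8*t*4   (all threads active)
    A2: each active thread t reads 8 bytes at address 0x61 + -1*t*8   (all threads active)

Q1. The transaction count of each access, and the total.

A1: 8 transactions
A2: 3 transactions

Answer: 8,3; total 11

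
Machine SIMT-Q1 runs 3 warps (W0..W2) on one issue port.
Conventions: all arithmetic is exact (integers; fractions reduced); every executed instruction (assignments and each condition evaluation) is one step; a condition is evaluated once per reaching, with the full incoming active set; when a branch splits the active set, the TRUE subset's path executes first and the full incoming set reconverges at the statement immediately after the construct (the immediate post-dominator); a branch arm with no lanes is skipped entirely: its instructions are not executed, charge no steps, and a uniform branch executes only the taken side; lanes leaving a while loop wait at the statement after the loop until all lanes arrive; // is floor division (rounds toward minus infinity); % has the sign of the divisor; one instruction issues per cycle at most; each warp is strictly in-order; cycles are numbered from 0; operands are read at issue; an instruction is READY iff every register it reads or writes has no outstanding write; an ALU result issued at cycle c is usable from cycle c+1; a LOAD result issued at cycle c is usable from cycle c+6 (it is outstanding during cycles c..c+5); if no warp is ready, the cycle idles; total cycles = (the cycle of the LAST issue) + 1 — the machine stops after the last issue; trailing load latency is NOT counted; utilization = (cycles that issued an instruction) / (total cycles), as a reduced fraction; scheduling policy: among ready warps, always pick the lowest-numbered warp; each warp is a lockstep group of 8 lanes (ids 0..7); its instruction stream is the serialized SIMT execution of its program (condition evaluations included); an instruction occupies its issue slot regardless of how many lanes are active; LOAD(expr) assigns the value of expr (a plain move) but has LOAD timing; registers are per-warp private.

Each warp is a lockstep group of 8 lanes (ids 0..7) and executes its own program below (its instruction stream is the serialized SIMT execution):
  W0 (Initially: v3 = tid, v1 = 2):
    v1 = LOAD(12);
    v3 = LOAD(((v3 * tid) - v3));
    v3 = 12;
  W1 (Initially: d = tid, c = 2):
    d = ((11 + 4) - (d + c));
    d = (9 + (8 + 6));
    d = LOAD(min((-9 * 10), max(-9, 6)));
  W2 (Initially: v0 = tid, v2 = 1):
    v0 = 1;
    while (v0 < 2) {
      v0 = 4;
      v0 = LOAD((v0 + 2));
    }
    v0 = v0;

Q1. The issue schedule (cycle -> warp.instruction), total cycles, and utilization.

cycle 0: W0.I0
cycle 1: W0.I1
cycle 2: W1.I0
cycle 3: W1.I1
cycle 4: W1.I2
cycle 5: W2.I0
cycle 6: W2.I1
cycle 7: W0.I2
cycle 8: W2.I2
cycle 9: W2.I3
cycle 10: idle
cycle 11: idle
cycle 12: idle
cycle 13: idle
cycle 14: idle
cycle 15: W2.I4
cycle 16: W2.I5

Answer: 17 cycles, utilization 12/17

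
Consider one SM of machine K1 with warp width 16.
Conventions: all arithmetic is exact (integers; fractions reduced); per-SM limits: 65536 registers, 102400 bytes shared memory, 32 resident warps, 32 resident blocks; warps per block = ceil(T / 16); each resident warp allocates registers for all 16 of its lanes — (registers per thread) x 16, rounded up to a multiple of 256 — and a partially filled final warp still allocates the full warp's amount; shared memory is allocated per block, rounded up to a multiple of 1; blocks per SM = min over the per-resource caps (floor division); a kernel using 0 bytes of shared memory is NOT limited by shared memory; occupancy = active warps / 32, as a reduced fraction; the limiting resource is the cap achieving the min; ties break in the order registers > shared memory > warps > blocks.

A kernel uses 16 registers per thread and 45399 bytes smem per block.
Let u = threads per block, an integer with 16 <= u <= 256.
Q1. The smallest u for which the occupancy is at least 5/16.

Answer: u = 65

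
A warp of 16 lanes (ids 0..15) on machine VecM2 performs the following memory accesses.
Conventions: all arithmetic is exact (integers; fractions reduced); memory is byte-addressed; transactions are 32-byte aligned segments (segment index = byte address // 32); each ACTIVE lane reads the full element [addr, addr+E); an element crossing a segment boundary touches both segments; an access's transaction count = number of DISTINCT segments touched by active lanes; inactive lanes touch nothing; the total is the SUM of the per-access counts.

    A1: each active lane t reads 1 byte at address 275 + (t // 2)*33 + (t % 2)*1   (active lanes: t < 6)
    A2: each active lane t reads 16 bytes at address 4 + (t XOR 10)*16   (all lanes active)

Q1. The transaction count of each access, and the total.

A1: 3 transactions
A2: 9 transactions

Answer: 3,9; total 12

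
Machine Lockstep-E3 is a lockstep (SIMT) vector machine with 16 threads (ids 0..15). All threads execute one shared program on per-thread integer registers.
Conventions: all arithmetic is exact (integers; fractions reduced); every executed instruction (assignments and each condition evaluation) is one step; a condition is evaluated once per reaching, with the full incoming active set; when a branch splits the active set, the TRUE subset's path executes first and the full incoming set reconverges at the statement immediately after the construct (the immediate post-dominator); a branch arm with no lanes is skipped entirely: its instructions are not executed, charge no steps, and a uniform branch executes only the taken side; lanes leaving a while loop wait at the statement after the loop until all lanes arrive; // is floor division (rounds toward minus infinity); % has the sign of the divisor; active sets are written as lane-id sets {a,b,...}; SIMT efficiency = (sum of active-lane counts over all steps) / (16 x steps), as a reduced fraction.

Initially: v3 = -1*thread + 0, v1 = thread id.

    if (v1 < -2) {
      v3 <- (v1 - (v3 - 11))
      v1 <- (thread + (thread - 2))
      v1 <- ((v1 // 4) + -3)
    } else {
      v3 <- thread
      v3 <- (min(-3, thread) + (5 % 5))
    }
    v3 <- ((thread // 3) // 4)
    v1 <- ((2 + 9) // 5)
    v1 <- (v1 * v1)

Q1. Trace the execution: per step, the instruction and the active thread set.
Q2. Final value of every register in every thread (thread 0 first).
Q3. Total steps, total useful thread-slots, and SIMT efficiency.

step 0: eval (v1 < -2)               {0,1,2,3,4,5,6,7,8,9,10,11,12,13,14,15}
step 1: v3 <- thread                 {0,1,2,3,4,5,6,7,8,9,10,11,12,13,14,15}
step 2: v3 <- (min(-3, thread) + (5 % 5)) {0,1,2,3,4,5,6,7,8,9,10,11,12,13,14,15}
step 3: v3 <- ((thread // 3) // 4)   {0,1,2,3,4,5,6,7,8,9,10,11,12,13,14,15}
step 4: v1 <- ((2 + 9) // 5)         {0,1,2,3,4,5,6,7,8,9,10,11,12,13,14,15}
step 5: v1 <- (v1 * v1)              {0,1,2,3,4,5,6,7,8,9,10,11,12,13,14,15}

Answer: 6 steps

v3: 0,0,0,0,0,0,0,0,0,0,0,0,1,1,1,1
v1: 4,4,4,4,4,4,4,4,4,4,4,4,4,4,4,4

steps = 6; useful = 96; efficiency = 96/96 = 1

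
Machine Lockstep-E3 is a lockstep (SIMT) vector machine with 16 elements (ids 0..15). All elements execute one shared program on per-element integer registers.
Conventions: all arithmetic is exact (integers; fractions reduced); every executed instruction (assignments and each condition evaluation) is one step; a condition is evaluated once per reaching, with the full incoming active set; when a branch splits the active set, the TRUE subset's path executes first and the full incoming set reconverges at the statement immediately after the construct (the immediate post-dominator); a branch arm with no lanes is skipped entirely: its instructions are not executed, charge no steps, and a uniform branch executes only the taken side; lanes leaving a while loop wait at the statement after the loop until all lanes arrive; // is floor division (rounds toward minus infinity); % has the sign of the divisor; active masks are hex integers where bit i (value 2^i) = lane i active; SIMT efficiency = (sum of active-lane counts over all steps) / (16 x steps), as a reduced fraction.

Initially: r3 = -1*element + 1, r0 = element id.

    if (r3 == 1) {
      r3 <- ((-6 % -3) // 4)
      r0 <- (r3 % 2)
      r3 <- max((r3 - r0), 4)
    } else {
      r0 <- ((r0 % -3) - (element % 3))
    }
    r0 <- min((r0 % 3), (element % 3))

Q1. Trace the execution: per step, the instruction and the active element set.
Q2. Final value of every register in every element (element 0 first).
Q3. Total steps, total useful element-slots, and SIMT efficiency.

step 0: eval (r3 == 1)               0xffff
step 1: r3 <- ((-6 % -3) // 4)       0x0001
step 2: r0 <- (r3 % 2)               0x0001
step 3: r3 <- max((r3 - r0), 4)      0x0001
step 4: r0 <- ((r0 % -3) - (element % 3)) 0xfffe
step 5: r0 <- min((r0 % 3), (element % 3)) 0xffff

Answer: 6 steps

r3: 4,0,-1,-2,-3,-4,-5,-6,-7,-8,-9,-10,-11,-12,-13,-14
r0: 0,0,0,0,0,0,0,0,0,0,0,0,0,0,0,0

steps = 6; useful = 50; efficiency = 50/96 = 25/48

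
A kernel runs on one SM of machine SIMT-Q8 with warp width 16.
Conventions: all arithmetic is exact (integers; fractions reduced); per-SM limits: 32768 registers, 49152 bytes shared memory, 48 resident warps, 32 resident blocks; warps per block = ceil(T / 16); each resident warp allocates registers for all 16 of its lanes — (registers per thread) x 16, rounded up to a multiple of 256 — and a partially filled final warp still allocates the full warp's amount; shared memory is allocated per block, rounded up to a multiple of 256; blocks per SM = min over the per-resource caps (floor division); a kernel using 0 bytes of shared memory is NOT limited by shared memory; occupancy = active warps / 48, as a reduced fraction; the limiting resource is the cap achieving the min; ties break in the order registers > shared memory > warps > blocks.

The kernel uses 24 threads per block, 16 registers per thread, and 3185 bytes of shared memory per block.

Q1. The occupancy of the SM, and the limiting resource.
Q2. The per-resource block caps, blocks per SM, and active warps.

Answer: occupancy 7/12, limited by shared memory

registers: 64 blocks
shared memory: 14 blocks
warps: 24 blocks
blocks: 32 blocks

Answer: 14 blocks, 28 active warps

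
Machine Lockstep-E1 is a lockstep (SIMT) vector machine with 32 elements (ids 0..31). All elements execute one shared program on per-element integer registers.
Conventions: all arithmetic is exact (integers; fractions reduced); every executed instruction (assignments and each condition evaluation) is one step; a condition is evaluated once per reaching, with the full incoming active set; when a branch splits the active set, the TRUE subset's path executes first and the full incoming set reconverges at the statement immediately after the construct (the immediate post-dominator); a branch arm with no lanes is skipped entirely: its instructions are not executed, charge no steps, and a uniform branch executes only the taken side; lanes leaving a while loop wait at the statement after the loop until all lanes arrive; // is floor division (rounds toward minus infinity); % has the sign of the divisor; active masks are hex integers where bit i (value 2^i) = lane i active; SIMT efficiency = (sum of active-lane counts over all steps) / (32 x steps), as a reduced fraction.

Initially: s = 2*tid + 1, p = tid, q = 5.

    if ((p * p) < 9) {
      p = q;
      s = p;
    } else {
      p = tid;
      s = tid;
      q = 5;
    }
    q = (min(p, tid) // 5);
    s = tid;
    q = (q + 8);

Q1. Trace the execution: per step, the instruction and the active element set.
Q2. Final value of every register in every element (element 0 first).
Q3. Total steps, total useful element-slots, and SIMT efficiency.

step 0: eval ((p * p) < 9)           0xffffffff
step 1: p <- q                       0x00000007
step 2: s <- p                       0x00000007
step 3: p <- tid                     0xfffffff8
step 4: s <- tid                     0xfffffff8
step 5: q <- 5                       0xfffffff8
step 6: q <- (min(p, tid) // 5)      0xffffffff
step 7: s <- tid                     0xffffffff
step 8: q <- (q + 8)                 0xffffffff

Answer: 9 steps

s: 0,1,2,3,4,5,6,7,8,9,10,11,12,13,14,15,16,17,18,19,20,21,22,23,24,25,26,27,28,29,30,31
p: 5,5,5,3,4,5,6,7,8,9,10,11,12,13,14,15,16,17,18,19,20,21,22,23,24,25,26,27,28,29,30,31
q: 8,8,8,8,8,9,9,9,9,9,10,10,10,10,10,11,11,11,11,11,12,12,12,12,12,13,13,13,13,13,14,14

steps = 9; useful = 221; efficiency = 221/288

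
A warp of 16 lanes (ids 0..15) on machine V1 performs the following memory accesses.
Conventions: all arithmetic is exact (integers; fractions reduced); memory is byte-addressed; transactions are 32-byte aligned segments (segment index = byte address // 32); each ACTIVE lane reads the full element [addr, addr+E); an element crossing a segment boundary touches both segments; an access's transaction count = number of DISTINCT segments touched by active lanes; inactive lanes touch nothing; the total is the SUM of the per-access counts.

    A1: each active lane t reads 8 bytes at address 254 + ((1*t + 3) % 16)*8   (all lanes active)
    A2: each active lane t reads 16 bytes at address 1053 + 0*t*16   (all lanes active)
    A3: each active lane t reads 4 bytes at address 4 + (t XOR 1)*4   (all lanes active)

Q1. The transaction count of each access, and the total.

A1: 5 transactions
A2: 2 transactions
A3: 3 transactions

Answer: 5,2,3; total 10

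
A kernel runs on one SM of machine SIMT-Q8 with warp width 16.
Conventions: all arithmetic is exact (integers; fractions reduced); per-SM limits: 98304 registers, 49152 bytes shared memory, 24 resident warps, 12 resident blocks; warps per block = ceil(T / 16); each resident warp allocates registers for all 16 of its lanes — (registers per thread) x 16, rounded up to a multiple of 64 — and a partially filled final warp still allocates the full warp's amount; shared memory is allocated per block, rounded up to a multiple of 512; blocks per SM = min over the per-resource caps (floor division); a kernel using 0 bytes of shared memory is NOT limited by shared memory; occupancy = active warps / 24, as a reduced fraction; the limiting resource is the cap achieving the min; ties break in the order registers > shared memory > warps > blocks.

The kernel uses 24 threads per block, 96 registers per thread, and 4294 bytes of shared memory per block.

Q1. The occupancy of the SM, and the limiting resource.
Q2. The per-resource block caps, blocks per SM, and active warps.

Answer: occupancy 5/6, limited by shared memory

registers: 32 blocks
shared memory: 10 blocks
warps: 12 blocks
blocks: 12 blocks

Answer: 10 blocks, 20 active warps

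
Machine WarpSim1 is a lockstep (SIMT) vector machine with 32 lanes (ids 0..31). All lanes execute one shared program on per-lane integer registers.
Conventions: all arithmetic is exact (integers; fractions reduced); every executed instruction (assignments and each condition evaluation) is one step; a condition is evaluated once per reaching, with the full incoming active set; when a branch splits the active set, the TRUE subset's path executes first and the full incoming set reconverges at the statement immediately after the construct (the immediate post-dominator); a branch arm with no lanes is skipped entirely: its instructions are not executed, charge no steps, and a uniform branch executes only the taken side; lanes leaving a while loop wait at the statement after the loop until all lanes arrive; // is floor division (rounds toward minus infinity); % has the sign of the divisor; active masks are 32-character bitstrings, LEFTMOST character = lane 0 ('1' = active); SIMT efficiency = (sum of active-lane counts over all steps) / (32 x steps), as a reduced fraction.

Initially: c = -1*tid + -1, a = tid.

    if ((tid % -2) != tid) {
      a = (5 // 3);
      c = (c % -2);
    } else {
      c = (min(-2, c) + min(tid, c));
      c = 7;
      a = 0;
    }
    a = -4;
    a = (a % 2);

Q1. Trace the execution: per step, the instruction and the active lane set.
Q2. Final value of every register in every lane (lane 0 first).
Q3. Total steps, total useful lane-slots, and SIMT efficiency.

step 0: eval ((tid % -2) != tid)     11111111111111111111111111111111
step 1: a <- (5 // 3)                01111111111111111111111111111111
step 2: c <- (c % -2)                01111111111111111111111111111111
step 3: c <- (min(-2, c) + min(tid, c)) 10000000000000000000000000000000
step 4: c <- 7                       10000000000000000000000000000000
step 5: a <- 0                       10000000000000000000000000000000
step 6: a <- -4                      11111111111111111111111111111111
step 7: a <- (a % 2)                 11111111111111111111111111111111

Answer: 8 steps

c: 7,0,-1,0,-1,0,-1,0,-1,0,-1,0,-1,0,-1,0,-1,0,-1,0,-1,0,-1,0,-1,0,-1,0,-1,0,-1,0
a: 0,0,0,0,0,0,0,0,0,0,0,0,0,0,0,0,0,0,0,0,0,0,0,0,0,0,0,0,0,0,0,0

steps = 8; useful = 161; efficiency = 161/256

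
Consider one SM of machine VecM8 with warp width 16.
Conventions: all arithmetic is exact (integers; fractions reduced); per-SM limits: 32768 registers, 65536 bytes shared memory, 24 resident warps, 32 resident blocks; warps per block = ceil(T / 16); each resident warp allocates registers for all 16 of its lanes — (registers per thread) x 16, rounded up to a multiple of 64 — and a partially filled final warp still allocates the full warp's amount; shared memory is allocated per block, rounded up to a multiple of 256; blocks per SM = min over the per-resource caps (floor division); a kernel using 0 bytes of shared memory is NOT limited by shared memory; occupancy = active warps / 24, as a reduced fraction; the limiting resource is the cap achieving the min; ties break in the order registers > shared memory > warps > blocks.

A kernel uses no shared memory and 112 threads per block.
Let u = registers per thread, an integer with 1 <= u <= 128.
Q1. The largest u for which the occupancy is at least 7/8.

Answer: u = 96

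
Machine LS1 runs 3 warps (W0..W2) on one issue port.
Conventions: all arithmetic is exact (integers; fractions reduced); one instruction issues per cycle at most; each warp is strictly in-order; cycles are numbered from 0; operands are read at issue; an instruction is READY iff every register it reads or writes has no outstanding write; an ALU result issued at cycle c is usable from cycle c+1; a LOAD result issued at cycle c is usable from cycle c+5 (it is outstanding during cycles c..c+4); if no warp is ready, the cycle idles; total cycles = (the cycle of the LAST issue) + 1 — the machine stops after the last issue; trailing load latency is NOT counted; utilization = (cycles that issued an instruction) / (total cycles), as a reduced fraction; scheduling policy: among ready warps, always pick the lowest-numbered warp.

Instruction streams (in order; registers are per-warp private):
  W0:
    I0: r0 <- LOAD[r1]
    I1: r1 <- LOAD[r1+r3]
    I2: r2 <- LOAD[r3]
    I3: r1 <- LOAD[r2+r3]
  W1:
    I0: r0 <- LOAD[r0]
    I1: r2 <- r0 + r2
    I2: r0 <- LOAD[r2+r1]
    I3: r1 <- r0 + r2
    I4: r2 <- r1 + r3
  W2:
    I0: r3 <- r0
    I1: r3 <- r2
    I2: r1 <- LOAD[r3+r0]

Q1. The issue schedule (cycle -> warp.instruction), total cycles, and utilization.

cycle 0: W0.I0
cycle 1: W0.I1
cycle 2: W0.I2
cycle 3: W1.I0
cycle 4: W2.I0
cycle 5: W2.I1
cycle 6: W2.I2
cycle 7: W0.I3
cycle 8: W1.I1
cycle 9: W1.I2
cycle 10: idle
cycle 11: idle
cycle 12: idle
cycle 13: idle
cycle 14: W1.I3
cycle 15: W1.I4

Answer: 16 cycles, utilization 3/4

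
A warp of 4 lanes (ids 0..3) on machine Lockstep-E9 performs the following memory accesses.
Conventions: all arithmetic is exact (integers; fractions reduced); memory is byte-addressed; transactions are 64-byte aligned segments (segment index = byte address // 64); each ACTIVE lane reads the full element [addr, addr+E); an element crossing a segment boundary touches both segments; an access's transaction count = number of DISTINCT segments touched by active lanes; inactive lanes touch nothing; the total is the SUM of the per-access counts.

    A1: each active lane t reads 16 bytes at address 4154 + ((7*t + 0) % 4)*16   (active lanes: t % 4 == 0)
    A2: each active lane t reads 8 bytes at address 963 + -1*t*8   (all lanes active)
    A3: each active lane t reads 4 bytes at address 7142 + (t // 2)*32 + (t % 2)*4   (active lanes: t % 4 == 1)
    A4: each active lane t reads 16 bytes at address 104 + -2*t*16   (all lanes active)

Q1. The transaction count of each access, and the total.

A1: 2 transactions
A2: 2 transactions
A3: 1 transaction
A4: 2 transactions

Answer: 2,2,1,2; total 7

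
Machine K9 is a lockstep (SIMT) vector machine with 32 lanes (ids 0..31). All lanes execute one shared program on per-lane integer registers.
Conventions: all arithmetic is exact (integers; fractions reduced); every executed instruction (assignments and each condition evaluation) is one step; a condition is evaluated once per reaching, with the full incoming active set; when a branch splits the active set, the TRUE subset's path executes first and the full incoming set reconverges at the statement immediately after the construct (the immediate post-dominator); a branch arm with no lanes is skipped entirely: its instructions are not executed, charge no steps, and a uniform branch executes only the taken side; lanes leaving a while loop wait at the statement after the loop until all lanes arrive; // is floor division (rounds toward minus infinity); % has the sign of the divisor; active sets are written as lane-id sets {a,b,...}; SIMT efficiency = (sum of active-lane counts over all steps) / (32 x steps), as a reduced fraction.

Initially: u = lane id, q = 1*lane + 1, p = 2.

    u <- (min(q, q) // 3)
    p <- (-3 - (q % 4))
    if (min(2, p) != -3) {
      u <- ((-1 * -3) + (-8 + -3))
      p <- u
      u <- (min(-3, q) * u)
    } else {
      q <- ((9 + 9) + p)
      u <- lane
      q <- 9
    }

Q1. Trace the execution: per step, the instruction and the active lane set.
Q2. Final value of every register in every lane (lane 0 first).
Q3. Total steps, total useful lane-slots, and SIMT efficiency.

step 0: u <- (min(q, q) // 3)        {0,1,2,3,4,5,6,7,8,9,10,11,12,13,14,15,16,17,18,19,20,21,22,23,24,25,26,27,28,29,30,31}
step 1: p <- (-3 - (q % 4))          {0,1,2,3,4,5,6,7,8,9,10,11,12,13,14,15,16,17,18,19,20,21,22,23,24,25,26,27,28,29,30,31}
step 2: eval (min(2, p) != -3)       {0,1,2,3,4,5,6,7,8,9,10,11,12,13,14,15,16,17,18,19,20,21,22,23,24,25,26,27,28,29,30,31}
step 3: u <- ((-1 * -3) + (-8 + -3)) {0,1,2,4,5,6,8,9,10,12,13,14,16,17,18,20,21,22,24,25,26,28,29,30}
step 4: p <- u                       {0,1,2,4,5,6,8,9,10,12,13,14,16,17,18,20,21,22,24,25,26,28,29,30}
step 5: u <- (min(-3, q) * u)        {0,1,2,4,5,6,8,9,10,12,13,14,16,17,18,20,21,22,24,25,26,28,29,30}
step 6: q <- ((9 + 9) + p)           {3,7,11,15,19,23,27,31}
step 7: u <- lane                    {3,7,11,15,19,23,27,31}
step 8: q <- 9                       {3,7,11,15,19,23,27,31}

Answer: 9 steps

u: 24,24,24,3,24,24,24,7,24,24,24,11,24,24,24,15,24,24,24,19,24,24,24,23,24,24,24,27,24,24,24,31
q: 1,2,3,9,5,6,7,9,9,10,11,9,13,14,15,9,17,18,19,9,21,22,23,9,25,26,27,9,29,30,31,9
p: -8,-8,-8,-3,-8,-8,-8,-3,-8,-8,-8,-3,-8,-8,-8,-3,-8,-8,-8,-3,-8,-8,-8,-3,-8,-8,-8,-3,-8,-8,-8,-3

steps = 9; useful = 192; efficiency = 192/288 = 2/3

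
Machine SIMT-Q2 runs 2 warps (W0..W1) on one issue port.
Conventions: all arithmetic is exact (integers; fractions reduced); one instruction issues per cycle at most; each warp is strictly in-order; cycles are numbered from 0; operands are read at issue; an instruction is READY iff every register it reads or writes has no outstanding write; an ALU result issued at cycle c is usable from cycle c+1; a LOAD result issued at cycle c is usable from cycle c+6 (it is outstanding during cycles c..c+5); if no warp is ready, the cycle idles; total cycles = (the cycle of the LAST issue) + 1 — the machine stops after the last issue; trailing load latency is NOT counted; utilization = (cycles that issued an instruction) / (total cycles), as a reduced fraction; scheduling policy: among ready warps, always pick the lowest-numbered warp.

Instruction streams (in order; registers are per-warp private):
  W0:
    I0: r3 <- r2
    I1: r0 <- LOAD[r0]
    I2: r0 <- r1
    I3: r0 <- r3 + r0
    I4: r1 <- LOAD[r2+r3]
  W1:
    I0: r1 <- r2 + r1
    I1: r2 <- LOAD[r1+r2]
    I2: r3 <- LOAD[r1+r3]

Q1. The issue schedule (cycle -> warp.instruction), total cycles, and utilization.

cycle 0: W0.I0
cycle 1: W0.I1
cycle 2: W1.I0
cycle 3: W1.I1
cycle 4: W1.I2
cycle 5: idle
cycle 6: idle
cycle 7: W0.I2
cycle 8: W0.I3
cycle 9: W0.I4

Answer: 10 cycles, utilization 4/5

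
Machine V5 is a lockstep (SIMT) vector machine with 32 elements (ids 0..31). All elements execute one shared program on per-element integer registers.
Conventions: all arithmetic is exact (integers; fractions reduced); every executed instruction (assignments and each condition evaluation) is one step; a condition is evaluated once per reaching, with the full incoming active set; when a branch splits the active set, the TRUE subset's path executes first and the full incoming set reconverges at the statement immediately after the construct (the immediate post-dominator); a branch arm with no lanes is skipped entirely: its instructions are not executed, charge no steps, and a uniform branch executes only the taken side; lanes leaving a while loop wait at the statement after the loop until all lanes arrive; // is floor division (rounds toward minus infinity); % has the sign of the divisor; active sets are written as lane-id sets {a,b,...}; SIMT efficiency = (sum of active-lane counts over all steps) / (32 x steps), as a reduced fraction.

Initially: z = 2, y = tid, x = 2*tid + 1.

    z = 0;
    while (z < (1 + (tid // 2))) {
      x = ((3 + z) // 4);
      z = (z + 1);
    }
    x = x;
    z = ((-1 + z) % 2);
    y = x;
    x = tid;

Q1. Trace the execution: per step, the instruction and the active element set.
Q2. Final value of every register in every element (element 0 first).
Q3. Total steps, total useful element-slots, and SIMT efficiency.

step 0: z <- 0                       {0,1,2,3,4,5,6,7,8,9,10,11,12,13,14,15,16,17,18,19,20,21,22,23,24,25,26,27,28,29,30,31}
step 1: eval (z < (1 + (tid // 2)))  {0,1,2,3,4,5,6,7,8,9,10,11,12,13,14,15,16,17,18,19,20,21,22,23,24,25,26,27,28,29,30,31}
step 2: x <- ((3 + z) // 4)          {0,1,2,3,4,5,6,7,8,9,10,11,12,13,14,15,16,17,18,19,20,21,22,23,24,25,26,27,28,29,30,31}
step 3: z <- (z + 1)                 {0,1,2,3,4,5,6,7,8,9,10,11,12,13,14,15,16,17,18,19,20,21,22,23,24,25,26,27,28,29,30,31}
step 4: eval (z < (1 + (tid // 2)))  {0,1,2,3,4,5,6,7,8,9,10,11,12,13,14,15,16,17,18,19,20,21,22,23,24,25,26,27,28,29,30,31}
step 5: x <- ((3 + z) // 4)          {2,3,4,5,6,7,8,9,10,11,12,13,14,15,16,17,18,19,20,21,22,23,24,25,26,27,28,29,30,31}
step 6: z <- (z + 1)                 {2,3,4,5,6,7,8,9,10,11,12,13,14,15,16,17,18,19,20,21,22,23,24,25,26,27,28,29,30,31}
step 7: eval (z < (1 + (tid // 2)))  {2,3,4,5,6,7,8,9,10,11,12,13,14,15,16,17,18,19,20,21,22,23,24,25,26,27,28,29,30,31}
step 8: x <- ((3 + z) // 4)          {4,5,6,7,8,9,10,11,12,13,14,15,16,17,18,19,20,21,22,23,24,25,26,27,28,29,30,31}
step 9: z <- (z + 1)                 {4,5,6,7,8,9,10,11,12,13,14,15,16,17,18,19,20,21,22,23,24,25,26,27,28,29,30,31}
step 10: eval (z < (1 + (tid // 2)))  {4,5,6,7,8,9,10,11,12,13,14,15,16,17,18,19,20,21,22,23,24,25,26,27,28,29,30,31}
step 11: x <- ((3 + z) // 4)          {6,7,8,9,10,11,12,13,14,15,16,17,18,19,20,21,22,23,24,25,26,27,28,29,30,31}
step 12: z <- (z + 1)                 {6,7,8,9,10,11,12,13,14,15,16,17,18,19,20,21,22,23,24,25,26,27,28,29,30,31}
step 13: eval (z < (1 + (tid // 2)))  {6,7,8,9,10,11,12,13,14,15,16,17,18,19,20,21,22,23,24,25,26,27,28,29,30,31}
step 14: x <- ((3 + z) // 4)          {8,9,10,11,12,13,14,15,16,17,18,19,20,21,22,23,24,25,26,27,28,29,30,31}
step 15: z <- (z + 1)                 {8,9,10,11,12,13,14,15,16,17,18,19,20,21,22,23,24,25,26,27,28,29,30,31}
step 16: eval (z < (1 + (tid // 2)))  {8,9,10,11,12,13,14,15,16,17,18,19,20,21,22,23,24,25,26,27,28,29,30,31}
step 17: x <- ((3 + z) // 4)          {10,11,12,13,14,15,16,17,18,19,20,21,22,23,24,25,26,27,28,29,30,31}
step 18: z <- (z + 1)                 {10,11,12,13,14,15,16,17,18,19,20,21,22,23,24,25,26,27,28,29,30,31}
step 19: eval (z < (1 + (tid // 2)))  {10,11,12,13,14,15,16,17,18,19,20,21,22,23,24,25,26,27,28,29,30,31}
step 20: x <- ((3 + z) // 4)          {12,13,14,15,16,17,18,19,20,21,22,23,24,25,26,27,28,29,30,31}
step 21: z <- (z + 1)                 {12,13,14,15,16,17,18,19,20,21,22,23,24,25,26,27,28,29,30,31}
step 22: eval (z < (1 + (tid // 2)))  {12,13,14,15,16,17,18,19,20,21,22,23,24,25,26,27,28,29,30,31}
step 23: x <- ((3 + z) // 4)          {14,15,16,17,18,19,20,21,22,23,24,25,26,27,28,29,30,31}
step 24: z <- (z + 1)                 {14,15,16,17,18,19,20,21,22,23,24,25,26,27,28,29,30,31}
step 25: eval (z < (1 + (tid // 2)))  {14,15,16,17,18,19,20,21,22,23,24,25,26,27,28,29,30,31}
step 26: x <- ((3 + z) // 4)          {16,17,18,19,20,21,22,23,24,25,26,27,28,29,30,31}
step 27: z <- (z + 1)                 {16,17,18,19,20,21,22,23,24,25,26,27,28,29,30,31}
step 28: eval (z < (1 + (tid // 2)))  {16,17,18,19,20,21,22,23,24,25,26,27,28,29,30,31}
step 29: x <- ((3 + z) // 4)          {18,19,20,21,22,23,24,25,26,27,28,29,30,31}
step 30: z <- (z + 1)                 {18,19,20,21,22,23,24,25,26,27,28,29,30,31}
step 31: eval (z < (1 + (tid // 2)))  {18,19,20,21,22,23,24,25,26,27,28,29,30,31}
step 32: x <- ((3 + z) // 4)          {20,21,22,23,24,25,26,27,28,29,30,31}
step 33: z <- (z + 1)                 {20,21,22,23,24,25,26,27,28,29,30,31}
step 34: eval (z < (1 + (tid // 2)))  {20,21,22,23,24,25,26,27,28,29,30,31}
step 35: x <- ((3 + z) // 4)          {22,23,24,25,26,27,28,29,30,31}
step 36: z <- (z + 1)                 {22,23,24,25,26,27,28,29,30,31}
step 37: eval (z < (1 + (tid // 2)))  {22,23,24,25,26,27,28,29,30,31}
step 38: x <- ((3 + z) // 4)          {24,25,26,27,28,29,30,31}
step 39: z <- (z + 1)                 {24,25,26,27,28,29,30,31}
step 40: eval (z < (1 + (tid // 2)))  {24,25,26,27,28,29,30,31}
step 41: x <- ((3 + z) // 4)          {26,27,28,29,30,31}
step 42: z <- (z + 1)                 {26,27,28,29,30,31}
step 43: eval (z < (1 + (tid // 2)))  {26,27,28,29,30,31}
step 44: x <- ((3 + z) // 4)          {28,29,30,31}
step 45: z <- (z + 1)                 {28,29,30,31}
step 46: eval (z < (1 + (tid // 2)))  {28,29,30,31}
step 47: x <- ((3 + z) // 4)          {30,31}
step 48: z <- (z + 1)                 {30,31}
step 49: eval (z < (1 + (tid // 2)))  {30,31}
step 50: x <- x                       {0,1,2,3,4,5,6,7,8,9,10,11,12,13,14,15,16,17,18,19,20,21,22,23,24,25,26,27,28,29,30,31}
step 51: z <- ((-1 + z) % 2)          {0,1,2,3,4,5,6,7,8,9,10,11,12,13,14,15,16,17,18,19,20,21,22,23,24,25,26,27,28,29,30,31}
step 52: y <- x                       {0,1,2,3,4,5,6,7,8,9,10,11,12,13,14,15,16,17,18,19,20,21,22,23,24,25,26,27,28,29,30,31}
step 53: x <- tid                     {0,1,2,3,4,5,6,7,8,9,10,11,12,13,14,15,16,17,18,19,20,21,22,23,24,25,26,27,28,29,30,31}

Answer: 54 steps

z: 0,0,1,1,0,0,1,1,0,0,1,1,0,0,1,1,0,0,1,1,0,0,1,1,0,0,1,1,0,0,1,1
y: 0,0,1,1,1,1,1,1,1,1,2,2,2,2,2,2,2,2,3,3,3,3,3,3,3,3,4,4,4,4,4,4
x: 0,1,2,3,4,5,6,7,8,9,10,11,12,13,14,15,16,17,18,19,20,21,22,23,24,25,26,27,28,29,30,31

steps = 54; useful = 1008; efficiency = 1008/1728 = 7/12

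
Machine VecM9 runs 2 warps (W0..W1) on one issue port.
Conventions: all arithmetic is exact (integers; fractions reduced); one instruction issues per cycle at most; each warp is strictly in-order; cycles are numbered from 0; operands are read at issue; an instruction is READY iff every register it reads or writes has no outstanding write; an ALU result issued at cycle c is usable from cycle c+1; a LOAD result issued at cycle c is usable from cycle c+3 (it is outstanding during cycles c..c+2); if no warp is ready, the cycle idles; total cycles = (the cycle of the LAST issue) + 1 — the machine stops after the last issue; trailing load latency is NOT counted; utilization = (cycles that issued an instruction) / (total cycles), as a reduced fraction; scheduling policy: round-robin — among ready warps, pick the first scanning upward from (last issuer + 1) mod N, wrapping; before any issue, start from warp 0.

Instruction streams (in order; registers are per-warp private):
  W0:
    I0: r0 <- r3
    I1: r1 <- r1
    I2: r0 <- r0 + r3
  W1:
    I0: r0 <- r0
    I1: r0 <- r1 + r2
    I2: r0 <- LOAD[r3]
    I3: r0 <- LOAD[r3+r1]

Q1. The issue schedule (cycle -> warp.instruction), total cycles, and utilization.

cycle 0: W0.I0
cycle 1: W1.I0
cycle 2: W0.I1
cycle 3: W1.I1
cycle 4: W0.I2
cycle 5: W1.I2
cycle 6: idle
cycle 7: idle
cycle 8: W1.I3

Answer: 9 cycles, utilization 7/9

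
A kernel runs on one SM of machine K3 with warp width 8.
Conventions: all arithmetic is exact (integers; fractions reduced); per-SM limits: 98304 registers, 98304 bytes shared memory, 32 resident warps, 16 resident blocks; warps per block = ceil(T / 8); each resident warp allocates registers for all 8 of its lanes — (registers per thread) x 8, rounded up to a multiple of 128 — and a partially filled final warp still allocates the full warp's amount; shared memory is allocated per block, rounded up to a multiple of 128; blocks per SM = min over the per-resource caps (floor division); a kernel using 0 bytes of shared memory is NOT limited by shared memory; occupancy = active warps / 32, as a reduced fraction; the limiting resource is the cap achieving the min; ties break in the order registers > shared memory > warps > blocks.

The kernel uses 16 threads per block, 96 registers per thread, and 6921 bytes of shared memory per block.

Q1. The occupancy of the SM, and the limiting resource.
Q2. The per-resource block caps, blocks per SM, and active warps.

Answer: occupancy 13/16, limited by shared memory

registers: 64 blocks
shared memory: 13 blocks
warps: 16 blocks
blocks: 16 blocks

Answer: 13 blocks, 26 active warps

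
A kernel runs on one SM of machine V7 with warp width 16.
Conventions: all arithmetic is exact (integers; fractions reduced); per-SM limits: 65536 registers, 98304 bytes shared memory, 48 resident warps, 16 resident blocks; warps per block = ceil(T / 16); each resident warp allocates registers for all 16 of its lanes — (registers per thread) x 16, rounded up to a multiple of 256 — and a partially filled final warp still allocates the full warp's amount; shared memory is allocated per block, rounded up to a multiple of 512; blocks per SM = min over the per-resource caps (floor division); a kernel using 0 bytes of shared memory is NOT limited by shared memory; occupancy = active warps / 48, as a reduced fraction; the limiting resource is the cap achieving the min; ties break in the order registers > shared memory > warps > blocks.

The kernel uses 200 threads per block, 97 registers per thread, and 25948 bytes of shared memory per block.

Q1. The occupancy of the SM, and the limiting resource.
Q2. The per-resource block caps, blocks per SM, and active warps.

Answer: occupancy 13/24, limited by registers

registers: 2 blocks
shared memory: 3 blocks
warps: 3 blocks
blocks: 16 blocks

Answer: 2 blocks, 26 active warps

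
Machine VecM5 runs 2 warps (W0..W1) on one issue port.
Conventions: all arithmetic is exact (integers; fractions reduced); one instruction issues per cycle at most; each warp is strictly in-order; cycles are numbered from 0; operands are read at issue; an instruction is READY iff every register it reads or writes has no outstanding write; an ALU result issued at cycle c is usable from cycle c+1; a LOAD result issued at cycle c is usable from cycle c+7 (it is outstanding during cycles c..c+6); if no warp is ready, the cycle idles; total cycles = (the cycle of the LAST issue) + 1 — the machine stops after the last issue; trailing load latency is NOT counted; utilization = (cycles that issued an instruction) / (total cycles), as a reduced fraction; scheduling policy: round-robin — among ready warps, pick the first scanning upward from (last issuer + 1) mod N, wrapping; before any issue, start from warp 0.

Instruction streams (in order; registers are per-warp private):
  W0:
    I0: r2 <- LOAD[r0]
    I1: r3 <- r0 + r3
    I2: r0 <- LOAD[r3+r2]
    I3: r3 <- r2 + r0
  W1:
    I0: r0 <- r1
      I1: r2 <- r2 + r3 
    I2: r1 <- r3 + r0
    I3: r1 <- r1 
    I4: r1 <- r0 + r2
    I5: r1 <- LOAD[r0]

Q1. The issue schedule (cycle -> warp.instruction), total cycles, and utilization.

cycle 0: W0.I0
cycle 1: W1.I0
cycle 2: W0.I1
cycle 3: W1.I1
cycle 4: W1.I2
cycle 5: W1.I3
cycle 6: W1.I4
cycle 7: W0.I2
cycle 8: W1.I5
cycle 9: idle
cycle 10: idle
cycle 11: idle
cycle 12: idle
cycle 13: idle
cycle 14: W0.I3

Answer: 15 cycles, utilization 2/3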